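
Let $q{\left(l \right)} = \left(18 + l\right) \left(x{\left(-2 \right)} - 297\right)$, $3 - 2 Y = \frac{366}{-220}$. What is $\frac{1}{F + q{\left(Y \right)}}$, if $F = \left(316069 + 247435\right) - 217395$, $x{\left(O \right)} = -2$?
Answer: $\frac{220}{74806553} \approx 2.9409 \cdot 10^{-6}$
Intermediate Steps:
$Y = \frac{513}{220}$ ($Y = \frac{3}{2} - \frac{366 \frac{1}{-220}}{2} = \frac{3}{2} - \frac{366 \left(- \frac{1}{220}\right)}{2} = \frac{3}{2} - - \frac{183}{220} = \frac{3}{2} + \frac{183}{220} = \frac{513}{220} \approx 2.3318$)
$q{\left(l \right)} = -5382 - 299 l$ ($q{\left(l \right)} = \left(18 + l\right) \left(-2 - 297\right) = \left(18 + l\right) \left(-299\right) = -5382 - 299 l$)
$F = 346109$ ($F = 563504 - 217395 = 346109$)
$\frac{1}{F + q{\left(Y \right)}} = \frac{1}{346109 - \frac{1337427}{220}} = \frac{1}{\frac{74806553}{220}} = \frac{220}{74806553}$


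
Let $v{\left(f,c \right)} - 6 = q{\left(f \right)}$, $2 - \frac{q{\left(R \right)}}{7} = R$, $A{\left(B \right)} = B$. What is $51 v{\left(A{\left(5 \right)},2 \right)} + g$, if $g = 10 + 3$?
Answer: $-752$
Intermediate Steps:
$q{\left(R \right)} = 14 - 7 R$
$v{\left(f,c \right)} = 20 - 7 f$ ($v{\left(f,c \right)} = 6 - \left(-14 + 7 f\right) = 20 - 7 f$)
$g = 13$
$51 v{\left(A{\left(5 \right)},2 \right)} + g = 51 \left(20 - 35\right) + 13 = 51 \left(-15\right) + 13 = -765 + 13 = -752$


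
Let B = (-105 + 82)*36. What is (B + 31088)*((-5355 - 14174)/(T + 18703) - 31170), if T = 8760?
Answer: -25903807892140/27463 ≈ -9.4323e+8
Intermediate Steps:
B = -828 (B = -23*36 = -828)
(B + 31088)*((-5355 - 14174)/(T + 18703) - 31170) = (-828 + 31088)*((-5355 - 14174)/(8760 + 18703) - 31170) = 30260*(-19529/27463 - 31170) = 30260*(-856041239/27463) = -25903807892140/27463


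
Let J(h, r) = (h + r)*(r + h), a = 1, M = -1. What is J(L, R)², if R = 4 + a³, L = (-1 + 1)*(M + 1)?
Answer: 625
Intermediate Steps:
L = 0 (L = (-1 + 1)*(-1 + 1) = 0*0 = 0)
R = 5 (R = 4 + 1³ = 4 + 1 = 5)
J(h, r) = (h + r)² (J(h, r) = (h + r)*(h + r) = (h + r)²)
J(L, R)² = ((0 + 5)²)² = (5²)² = 25² = 625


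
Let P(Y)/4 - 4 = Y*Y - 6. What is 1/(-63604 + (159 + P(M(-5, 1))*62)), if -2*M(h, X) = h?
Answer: -1/62391 ≈ -1.6028e-5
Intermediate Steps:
M(h, X) = -h/2
P(Y) = -8 + 4*Y**2 (P(Y) = 16 + 4*(Y*Y - 6) = 16 + 4*(Y**2 - 6) = 16 + 4*(-6 + Y**2) = 16 + (-24 + 4*Y**2) = -8 + 4*Y**2)
1/(-63604 + (159 + P(M(-5, 1))*62)) = 1/(-63604 + (159 + (-8 + 4*(-1/2*(-5))**2)*62)) = 1/(-63604 + (159 + (-8 + 4*(5/2)**2)*62)) = 1/(-63604 + (159 + (-8 + 4*(25/4))*62)) = 1/(-63604 + (159 + (-8 + 25)*62)) = 1/(-63604 + (159 + 17*62)) = 1/(-63604 + (159 + 1054)) = 1/(-63604 + 1213) = 1/(-62391) = -1/62391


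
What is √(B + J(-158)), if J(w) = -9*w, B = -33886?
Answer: 4*I*√2029 ≈ 180.18*I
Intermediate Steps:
√(B + J(-158)) = √(-33886 - 9*(-158)) = √(-33886 + 1422) = √(-32464) = 4*I*√2029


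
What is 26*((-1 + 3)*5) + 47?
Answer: 307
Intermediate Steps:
26*((-1 + 3)*5) + 47 = 26*(2*5) + 47 = 26*10 + 47 = 260 + 47 = 307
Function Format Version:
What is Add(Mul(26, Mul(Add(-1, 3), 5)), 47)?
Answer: 307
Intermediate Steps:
Add(Mul(26, Mul(Add(-1, 3), 5)), 47) = Add(Mul(26, Mul(2, 5)), 47) = Add(Mul(26, 10), 47) = Add(260, 47) = 307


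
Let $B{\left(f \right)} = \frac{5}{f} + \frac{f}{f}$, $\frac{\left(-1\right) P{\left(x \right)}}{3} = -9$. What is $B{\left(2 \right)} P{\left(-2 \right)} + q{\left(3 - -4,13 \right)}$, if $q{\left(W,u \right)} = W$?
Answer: $\frac{203}{2} \approx 101.5$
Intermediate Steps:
$P{\left(x \right)} = 27$ ($P{\left(x \right)} = \left(-3\right) \left(-9\right) = 27$)
$B{\left(f \right)} = 1 + \frac{5}{f}$ ($B{\left(f \right)} = \frac{5}{f} + 1 = 1 + \frac{5}{f}$)
$B{\left(2 \right)} P{\left(-2 \right)} + q{\left(3 - -4,13 \right)} = \frac{5 + 2}{2} \cdot 27 + \left(3 - -4\right) = \frac{1}{2} \cdot 7 \cdot 27 + \left(3 + 4\right) = \frac{7}{2} \cdot 27 + 7 = \frac{189}{2} + 7 = \frac{203}{2}$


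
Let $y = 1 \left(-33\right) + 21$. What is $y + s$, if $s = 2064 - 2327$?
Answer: $-275$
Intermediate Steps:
$y = -12$ ($y = -33 + 21 = -12$)
$s = -263$ ($s = 2064 - 2327 = -263$)
$y + s = -12 - 263 = -275$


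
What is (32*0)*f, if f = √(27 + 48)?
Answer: 0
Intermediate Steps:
f = 5*√3 (f = √75 = 5*√3 ≈ 8.6602)
(32*0)*f = (32*0)*(5*√3) = 0*(5*√3) = 0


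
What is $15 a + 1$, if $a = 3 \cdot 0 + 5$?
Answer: $76$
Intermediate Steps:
$a = 5$ ($a = 0 + 5 = 5$)
$15 a + 1 = 15 \cdot 5 + 1 = 75 + 1 = 76$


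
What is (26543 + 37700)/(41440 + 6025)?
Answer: 64243/47465 ≈ 1.3535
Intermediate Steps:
(26543 + 37700)/(41440 + 6025) = 64243/47465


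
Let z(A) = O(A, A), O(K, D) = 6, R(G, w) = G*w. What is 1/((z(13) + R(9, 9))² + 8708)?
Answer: 1/16277 ≈ 6.1436e-5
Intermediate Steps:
z(A) = 6
1/((z(13) + R(9, 9))² + 8708) = 1/((6 + 9*9)² + 8708) = 1/((6 + 81)² + 8708) = 1/(87² + 8708) = 1/(7569 + 8708) = 1/16277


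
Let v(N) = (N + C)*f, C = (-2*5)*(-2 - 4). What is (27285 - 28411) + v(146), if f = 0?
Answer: -1126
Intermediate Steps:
C = 60 (C = -10*(-6) = 60)
v(N) = 0 (v(N) = (N + 60)*0 = (60 + N)*0 = 0)
(27285 - 28411) + v(146) = (27285 - 28411) + 0 = -1126 + 0 = -1126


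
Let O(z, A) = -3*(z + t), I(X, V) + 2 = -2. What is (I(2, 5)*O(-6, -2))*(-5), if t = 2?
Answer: 240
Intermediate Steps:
I(X, V) = -4 (I(X, V) = -2 - 2 = -4)
O(z, A) = -6 - 3*z (O(z, A) = -3*(z + 2) = -3*(2 + z) = -6 - 3*z)
(I(2, 5)*O(-6, -2))*(-5) = -4*(-6 - 3*(-6))*(-5) = -4*(-6 + 18)*(-5) = -4*12*(-5) = -48*(-5) = 240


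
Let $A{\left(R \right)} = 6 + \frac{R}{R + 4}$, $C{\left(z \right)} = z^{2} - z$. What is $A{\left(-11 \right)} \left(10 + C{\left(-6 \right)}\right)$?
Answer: $\frac{2756}{7} \approx 393.71$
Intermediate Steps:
$A{\left(R \right)} = 6 + \frac{R}{4 + R}$
$A{\left(-11 \right)} \left(10 + C{\left(-6 \right)}\right) = \frac{24 + 7 \left(-11\right)}{4 - 11} \left(10 - 6 \left(-1 - 6\right)\right) = \frac{24 - 77}{-7} \left(10 - -42\right) = \left(- \frac{1}{7}\right) \left(-53\right) \left(10 + 42\right) = \frac{53}{7} \cdot 52 = \frac{2756}{7}$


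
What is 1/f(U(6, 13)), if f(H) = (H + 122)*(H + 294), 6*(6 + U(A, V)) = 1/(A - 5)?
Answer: 36/1205113 ≈ 2.9873e-5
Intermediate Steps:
U(A, V) = -6 + 1/(6*(-5 + A)) (U(A, V) = -6 + 1/(6*(A - 5)) = -6 + 1/(6*(-5 + A)))
f(H) = (122 + H)*(294 + H)
1/f(U(6, 13)) = 1/(35868 + ((181 - 36*6)/(6*(-5 + 6)))² + 416*((181 - 36*6)/(6*(-5 + 6)))) = 1/(35868 + ((⅙)*(181 - 216)/1)² + 416*((⅙)*(181 - 216)/1)) = 1/(35868 + ((⅙)*1*(-35))² + 416*((⅙)*1*(-35))) = 1/(35868 + (-35/6)² + 416*(-35/6)) = 1/(35868 + 1225/36 - 7280/3) = 1/(1205113/36) = 36/1205113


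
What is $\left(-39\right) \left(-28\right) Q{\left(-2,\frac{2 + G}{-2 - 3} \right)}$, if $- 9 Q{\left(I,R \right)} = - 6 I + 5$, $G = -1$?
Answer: $- \frac{6188}{3} \approx -2062.7$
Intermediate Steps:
$Q{\left(I,R \right)} = - \frac{5}{9} + \frac{2 I}{3}$ ($Q{\left(I,R \right)} = - \frac{- 6 I + 5}{9} = - \frac{5 - 6 I}{9} = - \frac{5}{9} + \frac{2 I}{3}$)
$\left(-39\right) \left(-28\right) Q{\left(-2,\frac{2 + G}{-2 - 3} \right)} = \left(-39\right) \left(-28\right) \left(- \frac{5}{9} + \frac{2}{3} \left(-2\right)\right) = 1092 \left(- \frac{5}{9} - \frac{4}{3}\right) = 1092 \left(- \frac{17}{9}\right) = - \frac{6188}{3}$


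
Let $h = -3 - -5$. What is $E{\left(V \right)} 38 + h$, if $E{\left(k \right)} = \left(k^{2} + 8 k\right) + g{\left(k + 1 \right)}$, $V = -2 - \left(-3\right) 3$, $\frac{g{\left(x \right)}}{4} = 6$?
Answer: $4904$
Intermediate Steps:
$g{\left(x \right)} = 24$ ($g{\left(x \right)} = 4 \cdot 6 = 24$)
$V = 7$ ($V = -2 - -9 = -2 + 9 = 7$)
$h = 2$ ($h = -3 + 5 = 2$)
$E{\left(k \right)} = 24 + k^{2} + 8 k$ ($E{\left(k \right)} = \left(k^{2} + 8 k\right) + 24 = 24 + k^{2} + 8 k$)
$E{\left(V \right)} 38 + h = \left(24 + 7^{2} + 8 \cdot 7\right) 38 + 2 = \left(24 + 49 + 56\right) 38 + 2 = 129 \cdot 38 + 2 = 4902 + 2 = 4904$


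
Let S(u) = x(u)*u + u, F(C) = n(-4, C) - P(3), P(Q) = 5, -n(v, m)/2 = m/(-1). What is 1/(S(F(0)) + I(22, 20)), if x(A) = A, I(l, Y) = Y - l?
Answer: 1/18 ≈ 0.055556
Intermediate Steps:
n(v, m) = 2*m (n(v, m) = -2*m/(-1) = -2*m*(-1) = -(-2)*m = 2*m)
F(C) = -5 + 2*C (F(C) = 2*C - 1*5 = 2*C - 5 = -5 + 2*C)
S(u) = u + u² (S(u) = u*u + u = u² + u = u + u²)
1/(S(F(0)) + I(22, 20)) = 1/((-5 + 2*0)*(1 + (-5 + 2*0)) + (20 - 1*22)) = 1/((-5 + 0)*(1 + (-5 + 0)) + (20 - 22)) = 1/(-5*(1 - 5) - 2) = 1/(-5*(-4) - 2) = 1/(20 - 2) = 1/18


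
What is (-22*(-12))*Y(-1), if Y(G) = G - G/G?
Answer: -528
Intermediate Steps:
Y(G) = -1 + G (Y(G) = G - 1*1 = G - 1 = -1 + G)
(-22*(-12))*Y(-1) = (-22*(-12))*(-1 - 1) = 264*(-2) = -528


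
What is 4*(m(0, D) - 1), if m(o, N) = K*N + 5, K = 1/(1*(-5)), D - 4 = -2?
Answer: 72/5 ≈ 14.400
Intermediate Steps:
D = 2 (D = 4 - 2 = 2)
K = -1/5 (K = 1/(-5) = -1/5 ≈ -0.20000)
m(o, N) = 5 - N/5 (m(o, N) = -N/5 + 5 = 5 - N/5)
4*(m(0, D) - 1) = 4*((5 - 1/5*2) - 1) = 4*((5 - 2/5) - 1) = 4*(23/5 - 1) = 4*(18/5) = 72/5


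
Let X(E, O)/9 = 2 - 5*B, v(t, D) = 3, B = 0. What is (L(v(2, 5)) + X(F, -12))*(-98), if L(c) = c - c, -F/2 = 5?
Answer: -1764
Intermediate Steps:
F = -10 (F = -2*5 = -10)
L(c) = 0
X(E, O) = 18 (X(E, O) = 9*(2 - 5*0) = 9*(2 + 0) = 9*2 = 18)
(L(v(2, 5)) + X(F, -12))*(-98) = (0 + 18)*(-98) = 18*(-98) = -1764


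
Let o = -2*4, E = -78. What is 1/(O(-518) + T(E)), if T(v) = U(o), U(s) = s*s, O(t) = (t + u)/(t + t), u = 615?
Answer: 1036/66207 ≈ 0.015648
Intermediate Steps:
o = -8
O(t) = (615 + t)/(2*t) (O(t) = (t + 615)/(t + t) = (615 + t)/((2*t)) = (615 + t)*(1/(2*t)) = (615 + t)/(2*t))
U(s) = s²
T(v) = 64 (T(v) = (-8)² = 64)
1/(O(-518) + T(E)) = 1/((½)*(615 - 518)/(-518) + 64) = 1/((½)*(-1/518)*97 + 64) = 1/(-97/1036 + 64) = 1/(66207/1036) = 1036/66207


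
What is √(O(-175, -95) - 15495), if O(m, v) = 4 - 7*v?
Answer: I*√14826 ≈ 121.76*I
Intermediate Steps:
√(O(-175, -95) - 15495) = √((4 - 7*(-95)) - 15495) = √((4 + 665) - 15495) = √(669 - 15495) = √(-14826) = I*√14826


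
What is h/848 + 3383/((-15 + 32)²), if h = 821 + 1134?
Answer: 201987/14416 ≈ 14.011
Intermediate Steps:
h = 1955
h/848 + 3383/((-15 + 32)²) = 1955/848 + 3383/((-15 + 32)²) = 1955*(1/848) + 3383/(17²) = 1955/848 + 3383/289 = 1955/848 + 3383*(1/289) = 1955/848 + 199/17 = 201987/14416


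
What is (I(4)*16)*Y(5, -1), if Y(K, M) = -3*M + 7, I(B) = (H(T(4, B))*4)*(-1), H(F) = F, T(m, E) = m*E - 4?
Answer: -7680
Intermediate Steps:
T(m, E) = -4 + E*m (T(m, E) = E*m - 4 = -4 + E*m)
I(B) = 16 - 16*B (I(B) = ((-4 + B*4)*4)*(-1) = ((-4 + 4*B)*4)*(-1) = (-16 + 16*B)*(-1) = 16 - 16*B)
Y(K, M) = 7 - 3*M
(I(4)*16)*Y(5, -1) = ((16 - 16*4)*16)*(7 - 3*(-1)) = ((16 - 64)*16)*(7 + 3) = -48*16*10 = -768*10 = -7680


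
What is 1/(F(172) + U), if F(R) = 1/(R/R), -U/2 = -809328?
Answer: 1/1618657 ≈ 6.1780e-7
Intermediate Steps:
U = 1618656 (U = -2*(-809328) = 1618656)
F(R) = 1 (F(R) = 1/1 = 1)
1/(F(172) + U) = 1/(1 + 1618656) = 1/1618657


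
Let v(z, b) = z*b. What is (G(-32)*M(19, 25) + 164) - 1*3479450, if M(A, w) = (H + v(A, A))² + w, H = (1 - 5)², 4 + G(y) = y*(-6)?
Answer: 23245666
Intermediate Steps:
v(z, b) = b*z
G(y) = -4 - 6*y (G(y) = -4 + y*(-6) = -4 - 6*y)
H = 16 (H = (-4)² = 16)
M(A, w) = w + (16 + A²)² (M(A, w) = (16 + A*A)² + w = (16 + A²)² + w = w + (16 + A²)²)
(G(-32)*M(19, 25) + 164) - 1*3479450 = ((-4 - 6*(-32))*(25 + (16 + 19²)²) + 164) - 1*3479450 = ((-4 + 192)*(25 + (16 + 361)²) + 164) - 3479450 = (188*(25 + 377²) + 164) - 3479450 = (188*(25 + 142129) + 164) - 3479450 = (188*142154 + 164) - 3479450 = (26724952 + 164) - 3479450 = 26725116 - 3479450 = 23245666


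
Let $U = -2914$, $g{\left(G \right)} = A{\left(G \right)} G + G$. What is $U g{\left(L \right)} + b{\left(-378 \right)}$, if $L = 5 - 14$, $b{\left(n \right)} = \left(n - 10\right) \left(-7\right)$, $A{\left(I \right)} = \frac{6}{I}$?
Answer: $11458$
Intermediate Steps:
$b{\left(n \right)} = 70 - 7 n$ ($b{\left(n \right)} = \left(-10 + n\right) \left(-7\right) = 70 - 7 n$)
$L = -9$
$g{\left(G \right)} = 6 + G$ ($g{\left(G \right)} = \frac{6}{G} G + G = 6 + G$)
$U g{\left(L \right)} + b{\left(-378 \right)} = - 2914 \left(6 - 9\right) + \left(70 - -2646\right) = \left(-2914\right) \left(-3\right) + \left(70 + 2646\right) = 8742 + 2716 = 11458$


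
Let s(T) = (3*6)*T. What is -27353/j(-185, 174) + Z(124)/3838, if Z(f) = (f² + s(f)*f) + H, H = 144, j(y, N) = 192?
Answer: -24430759/368448 ≈ -66.307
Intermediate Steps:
s(T) = 18*T
Z(f) = 144 + 19*f² (Z(f) = (f² + (18*f)*f) + 144 = (f² + 18*f²) + 144 = 19*f² + 144 = 144 + 19*f²)
-27353/j(-185, 174) + Z(124)/3838 = -27353/192 + (144 + 19*124²)/3838 = -27353*1/192 + (144 + 19*15376)*(1/3838) = -27353/192 + (144 + 292144)*(1/3838) = -27353/192 + 292288*(1/3838) = -27353/192 + 146144/1919 = -24430759/368448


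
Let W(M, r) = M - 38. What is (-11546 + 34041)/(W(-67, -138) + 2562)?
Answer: 22495/2457 ≈ 9.1555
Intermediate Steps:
W(M, r) = -38 + M
(-11546 + 34041)/(W(-67, -138) + 2562) = (-11546 + 34041)/((-38 - 67) + 2562) = 22495/(-105 + 2562) = 22495/2457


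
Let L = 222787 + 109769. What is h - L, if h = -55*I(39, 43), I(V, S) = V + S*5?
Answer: -346526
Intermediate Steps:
L = 332556
I(V, S) = V + 5*S
h = -13970 (h = -55*(39 + 5*43) = -55*(39 + 215) = -55*254 = -13970)
h - L = -13970 - 1*332556 = -13970 - 332556 = -346526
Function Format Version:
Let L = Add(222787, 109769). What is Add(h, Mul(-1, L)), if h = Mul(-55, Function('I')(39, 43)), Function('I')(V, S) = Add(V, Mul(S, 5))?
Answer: -346526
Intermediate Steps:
L = 332556
Function('I')(V, S) = Add(V, Mul(5, S))
h = -13970 (h = Mul(-55, Add(39, Mul(5, 43))) = Mul(-55, Add(39, 215)) = Mul(-55, 254) = -13970)
Add(h, Mul(-1, L)) = Add(-13970, Mul(-1, 332556)) = Add(-13970, -332556) = -346526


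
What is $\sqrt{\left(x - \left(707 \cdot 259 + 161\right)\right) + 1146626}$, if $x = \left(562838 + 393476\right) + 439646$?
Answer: $4 \sqrt{147457} \approx 1536.0$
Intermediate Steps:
$x = 1395960$ ($x = 956314 + 439646 = 1395960$)
$\sqrt{\left(x - \left(707 \cdot 259 + 161\right)\right) + 1146626} = \sqrt{\left(1395960 - \left(707 \cdot 259 + 161\right)\right) + 1146626} = \sqrt{\left(1395960 - \left(183113 + 161\right)\right) + 1146626} = \sqrt{\left(1395960 - 183274\right) + 1146626} = \sqrt{1212686 + 1146626} = \sqrt{2359312} = 4 \sqrt{147457}$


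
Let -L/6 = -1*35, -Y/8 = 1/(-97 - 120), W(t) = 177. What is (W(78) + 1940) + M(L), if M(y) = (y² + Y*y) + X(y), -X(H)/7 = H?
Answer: 1387397/31 ≈ 44755.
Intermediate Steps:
Y = 8/217 (Y = -8/(-97 - 120) = -8/(-217) = -8*(-1/217) = 8/217 ≈ 0.036866)
X(H) = -7*H
L = 210 (L = -(-6)*35 = -6*(-35) = 210)
M(y) = y² - 1511*y/217 (M(y) = (y² + 8*y/217) - 7*y = y² - 1511*y/217)
(W(78) + 1940) + M(L) = (177 + 1940) + (1/217)*210*(-1511 + 217*210) = 2117 + (1/217)*210*(-1511 + 45570) = 2117 + (1/217)*210*44059 = 2117 + 1321770/31 = 1387397/31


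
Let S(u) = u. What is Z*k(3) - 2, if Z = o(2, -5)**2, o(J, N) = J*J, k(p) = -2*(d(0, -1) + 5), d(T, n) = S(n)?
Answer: -130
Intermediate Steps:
d(T, n) = n
k(p) = -8 (k(p) = -2*(-1 + 5) = -2*4 = -8)
o(J, N) = J**2
Z = 16 (Z = (2**2)**2 = 4**2 = 16)
Z*k(3) - 2 = 16*(-8) - 2 = -128 - 2 = -130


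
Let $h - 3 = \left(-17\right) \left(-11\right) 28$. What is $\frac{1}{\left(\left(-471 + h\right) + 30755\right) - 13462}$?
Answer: $\frac{1}{22061} \approx 4.5329 \cdot 10^{-5}$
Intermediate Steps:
$h = 5239$ ($h = 3 + \left(-17\right) \left(-11\right) 28 = 3 + 187 \cdot 28 = 3 + 5236 = 5239$)
$\frac{1}{\left(\left(-471 + h\right) + 30755\right) - 13462} = \frac{1}{\left(\left(-471 + 5239\right) + 30755\right) - 13462} = \frac{1}{\left(4768 + 30755\right) - 13462} = \frac{1}{35523 - 13462} = \frac{1}{22061}$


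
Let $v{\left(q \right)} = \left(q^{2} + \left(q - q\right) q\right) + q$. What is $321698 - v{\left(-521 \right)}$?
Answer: $50778$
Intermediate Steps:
$v{\left(q \right)} = q + q^{2}$ ($v{\left(q \right)} = \left(q^{2} + 0 q\right) + q = \left(q^{2} + 0\right) + q = q^{2} + q = q + q^{2}$)
$321698 - v{\left(-521 \right)} = 321698 - - 521 \left(1 - 521\right) = 321698 - \left(-521\right) \left(-520\right) = 321698 - 270920 = 50778$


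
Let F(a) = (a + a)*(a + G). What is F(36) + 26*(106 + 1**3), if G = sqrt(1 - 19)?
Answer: 5374 + 216*I*sqrt(2) ≈ 5374.0 + 305.47*I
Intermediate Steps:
G = 3*I*sqrt(2) (G = sqrt(-18) = 3*I*sqrt(2) ≈ 4.2426*I)
F(a) = 2*a*(a + 3*I*sqrt(2)) (F(a) = (a + a)*(a + 3*I*sqrt(2)) = (2*a)*(a + 3*I*sqrt(2)) = 2*a*(a + 3*I*sqrt(2)))
F(36) + 26*(106 + 1**3) = 2*36*(36 + 3*I*sqrt(2)) + 26*(106 + 1**3) = (2592 + 216*I*sqrt(2)) + 26*(106 + 1) = (2592 + 216*I*sqrt(2)) + 26*107 = (2592 + 216*I*sqrt(2)) + 2782 = 5374 + 216*I*sqrt(2)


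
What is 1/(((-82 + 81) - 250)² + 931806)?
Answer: 1/994807 ≈ 1.0052e-6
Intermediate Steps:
1/(((-82 + 81) - 250)² + 931806) = 1/((-1 - 250)² + 931806) = 1/((-251)² + 931806) = 1/(63001 + 931806) = 1/994807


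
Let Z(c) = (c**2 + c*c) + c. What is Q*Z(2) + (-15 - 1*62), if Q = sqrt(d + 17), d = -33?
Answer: -77 + 40*I ≈ -77.0 + 40.0*I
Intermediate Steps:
Q = 4*I (Q = sqrt(-33 + 17) = sqrt(-16) = 4*I ≈ 4.0*I)
Z(c) = c + 2*c**2 (Z(c) = (c**2 + c**2) + c = 2*c**2 + c = c + 2*c**2)
Q*Z(2) + (-15 - 1*62) = (4*I)*(2*(1 + 2*2)) + (-15 - 1*62) = (4*I)*(2*(1 + 4)) + (-15 - 62) = (4*I)*(2*5) - 77 = (4*I)*10 - 77 = 40*I - 77 = -77 + 40*I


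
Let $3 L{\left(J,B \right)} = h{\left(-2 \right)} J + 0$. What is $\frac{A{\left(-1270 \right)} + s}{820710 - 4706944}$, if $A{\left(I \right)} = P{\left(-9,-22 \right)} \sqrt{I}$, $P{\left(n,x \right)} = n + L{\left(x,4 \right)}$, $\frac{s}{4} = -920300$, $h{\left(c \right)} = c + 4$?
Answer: $\frac{1840600}{1943117} + \frac{71 i \sqrt{1270}}{11658702} \approx 0.94724 + 0.00021703 i$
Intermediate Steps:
$h{\left(c \right)} = 4 + c$
$s = -3681200$ ($s = 4 \left(-920300\right) = -3681200$)
$L{\left(J,B \right)} = \frac{2 J}{3}$ ($L{\left(J,B \right)} = \frac{\left(4 - 2\right) J + 0}{3} = \frac{2 J + 0}{3} = \frac{2 J}{3}$)
$P{\left(n,x \right)} = n + \frac{2 x}{3}$
$A{\left(I \right)} = - \frac{71 \sqrt{I}}{3}$ ($A{\left(I \right)} = \left(-9 + \frac{2}{3} \left(-22\right)\right) \sqrt{I} = \left(-9 - \frac{44}{3}\right) \sqrt{I} = - \frac{71 \sqrt{I}}{3}$)
$\frac{A{\left(-1270 \right)} + s}{820710 - 4706944} = \frac{- \frac{71 \sqrt{-1270}}{3} - 3681200}{820710 - 4706944} = \frac{- \frac{71 i \sqrt{1270}}{3} - 3681200}{-3886234} = \left(- \frac{71 i \sqrt{1270}}{3} - 3681200\right) \left(- \frac{1}{3886234}\right) = \left(-3681200 - \frac{71 i \sqrt{1270}}{3}\right) \left(- \frac{1}{3886234}\right) = \frac{1840600}{1943117} + \frac{71 i \sqrt{1270}}{11658702}$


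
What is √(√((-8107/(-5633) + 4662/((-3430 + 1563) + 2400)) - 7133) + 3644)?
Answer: √(32848253893477724 + 6004778*I*√16051866460184685)/3002389 ≈ 60.37 + 0.699*I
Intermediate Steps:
√(√((-8107/(-5633) + 4662/((-3430 + 1563) + 2400)) - 7133) + 3644) = √(√((-8107*(-1/5633) + 4662/(-1867 + 2400)) - 7133) + 3644) = √(√((8107/5633 + 4662/533) - 7133) + 3644) = √(√(30582077/3002389 - 7133) + 3644) = √(√(-21385458660/3002389) + 3644) = √(2*I*√16051866460184685/3002389 + 3644) = √(3644 + 2*I*√16051866460184685/3002389)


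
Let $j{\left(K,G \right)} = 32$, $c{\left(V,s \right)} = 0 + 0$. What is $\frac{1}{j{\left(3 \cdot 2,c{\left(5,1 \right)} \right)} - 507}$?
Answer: $- \frac{1}{475} \approx -0.0021053$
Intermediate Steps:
$c{\left(V,s \right)} = 0$
$\frac{1}{j{\left(3 \cdot 2,c{\left(5,1 \right)} \right)} - 507} = \frac{1}{32 - 507} = \frac{1}{-475} = - \frac{1}{475}$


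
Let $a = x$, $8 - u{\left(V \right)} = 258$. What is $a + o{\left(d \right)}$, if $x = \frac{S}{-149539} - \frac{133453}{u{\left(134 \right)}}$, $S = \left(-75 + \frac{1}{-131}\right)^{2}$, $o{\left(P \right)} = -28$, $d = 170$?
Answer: $\frac{324484454751887}{641559694750} \approx 505.77$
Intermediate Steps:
$u{\left(V \right)} = -250$ ($u{\left(V \right)} = 8 - 258 = -250$)
$S = \frac{96550276}{17161}$ ($S = \left(-75 - \frac{1}{131}\right)^{2} = \left(- \frac{9826}{131}\right)^{2} = \frac{96550276}{17161} \approx 5626.1$)
$x = \frac{342448126204887}{641559694750}$ ($x = \frac{96550276}{17161 \left(-149539\right)} - \frac{133453}{-250} = \frac{96550276}{17161} \left(- \frac{1}{149539}\right) - - \frac{133453}{250} = - \frac{96550276}{2566238779} + \frac{133453}{250} = \frac{342448126204887}{641559694750} \approx 533.77$)
$a = \frac{342448126204887}{641559694750} \approx 533.77$
$a + o{\left(d \right)} = \frac{342448126204887}{641559694750} - 28 = \frac{324484454751887}{641559694750}$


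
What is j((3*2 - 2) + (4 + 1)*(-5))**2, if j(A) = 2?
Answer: 4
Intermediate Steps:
j((3*2 - 2) + (4 + 1)*(-5))**2 = 2**2 = 4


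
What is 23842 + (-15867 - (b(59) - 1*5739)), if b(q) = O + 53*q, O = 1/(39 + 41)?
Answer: 846959/80 ≈ 10587.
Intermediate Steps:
O = 1/80 ≈ 0.012500
b(q) = 1/80 + 53*q
23842 + (-15867 - (b(59) - 1*5739)) = 23842 + (-15867 - ((1/80 + 53*59) - 1*5739)) = 23842 + (-15867 - ((1/80 + 3127) - 5739)) = 23842 + (-15867 - (250161/80 - 5739)) = 23842 + (-15867 - 1*(-208959/80)) = 23842 + (-15867 + 208959/80) = 23842 - 1060401/80 = 846959/80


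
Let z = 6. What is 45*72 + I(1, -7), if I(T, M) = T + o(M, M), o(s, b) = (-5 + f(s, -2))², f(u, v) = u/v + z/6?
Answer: 12965/4 ≈ 3241.3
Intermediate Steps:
f(u, v) = 1 + u/v (f(u, v) = u/v + 6/6 = u/v + 6*(⅙) = u/v + 1 = 1 + u/v)
o(s, b) = (-4 - s/2)² (o(s, b) = (-5 + (s - 2)/(-2))² = (-5 - (-2 + s)/2)² = (-5 + (1 - s/2))² = (-4 - s/2)²)
I(T, M) = T + (8 + M)²/4
45*72 + I(1, -7) = 45*72 + (1 + (8 - 7)²/4) = 3240 + (1 + (¼)*1²) = 3240 + (1 + (¼)*1) = 3240 + (1 + ¼) = 3240 + 5/4 = 12965/4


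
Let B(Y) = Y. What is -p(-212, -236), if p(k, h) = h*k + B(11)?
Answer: -50043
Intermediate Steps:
p(k, h) = 11 + h*k (p(k, h) = h*k + 11 = 11 + h*k)
-p(-212, -236) = -(11 - 236*(-212)) = -(11 + 50032) = -1*50043 = -50043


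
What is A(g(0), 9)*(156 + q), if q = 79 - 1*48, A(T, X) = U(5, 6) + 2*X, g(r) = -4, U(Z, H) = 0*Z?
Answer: 3366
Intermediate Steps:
U(Z, H) = 0
A(T, X) = 2*X (A(T, X) = 0 + 2*X = 2*X)
q = 31 (q = 79 - 48 = 31)
A(g(0), 9)*(156 + q) = (2*9)*(156 + 31) = 18*187 = 3366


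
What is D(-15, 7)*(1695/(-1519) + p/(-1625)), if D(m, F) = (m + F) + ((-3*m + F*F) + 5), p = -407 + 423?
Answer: -2778679/27125 ≈ -102.44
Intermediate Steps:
p = 16
D(m, F) = 5 + F + F² - 2*m (D(m, F) = (F + m) + ((-3*m + F²) + 5) = (F + m) + ((F² - 3*m) + 5) = (F + m) + (5 + F² - 3*m) = 5 + F + F² - 2*m)
D(-15, 7)*(1695/(-1519) + p/(-1625)) = (5 + 7 + 7² - 2*(-15))*(1695/(-1519) + 16/(-1625)) = (5 + 7 + 49 + 30)*(1695*(-1/1519) + 16*(-1/1625)) = 91*(-1695/1519 - 16/1625) = 91*(-2778679/2468375) = -2778679/27125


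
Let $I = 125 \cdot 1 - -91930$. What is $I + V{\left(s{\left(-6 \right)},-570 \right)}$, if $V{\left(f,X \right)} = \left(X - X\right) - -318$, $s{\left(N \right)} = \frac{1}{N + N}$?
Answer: $92373$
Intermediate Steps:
$s{\left(N \right)} = \frac{1}{2 N}$
$V{\left(f,X \right)} = 318$ ($V{\left(f,X \right)} = 0 + 318 = 318$)
$I = 92055$ ($I = 125 + 91930 = 92055$)
$I + V{\left(s{\left(-6 \right)},-570 \right)} = 92055 + 318 = 92373$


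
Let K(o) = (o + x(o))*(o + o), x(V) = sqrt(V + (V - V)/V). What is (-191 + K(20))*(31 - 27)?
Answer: 2436 + 320*sqrt(5) ≈ 3151.5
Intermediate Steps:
x(V) = sqrt(V) (x(V) = sqrt(V + 0/V) = sqrt(V + 0) = sqrt(V))
K(o) = 2*o*(o + sqrt(o)) (K(o) = (o + sqrt(o))*(o + o) = (o + sqrt(o))*(2*o) = 2*o*(o + sqrt(o)))
(-191 + K(20))*(31 - 27) = (-191 + 2*20*(20 + sqrt(20)))*(31 - 27) = (-191 + 2*20*(20 + 2*sqrt(5)))*4 = (-191 + (800 + 80*sqrt(5)))*4 = (609 + 80*sqrt(5))*4 = 2436 + 320*sqrt(5)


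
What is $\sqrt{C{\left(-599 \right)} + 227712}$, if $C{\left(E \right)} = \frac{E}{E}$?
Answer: $\sqrt{227713} \approx 477.19$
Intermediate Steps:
$C{\left(E \right)} = 1$
$\sqrt{C{\left(-599 \right)} + 227712} = \sqrt{1 + 227712} = \sqrt{227713}$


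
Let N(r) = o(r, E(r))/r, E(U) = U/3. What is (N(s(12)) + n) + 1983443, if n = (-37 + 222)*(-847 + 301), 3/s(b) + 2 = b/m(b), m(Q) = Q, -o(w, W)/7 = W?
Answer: 5647292/3 ≈ 1.8824e+6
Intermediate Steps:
E(U) = U/3 (E(U) = U*(1/3) = U/3)
o(w, W) = -7*W
s(b) = -3 (s(b) = 3/(-2 + b/b) = 3/(-2 + 1) = 3/(-1) = 3*(-1) = -3)
N(r) = -7/3 (N(r) = (-7*r/3)/r = -7/3)
n = -101010 (n = 185*(-546) = -101010)
(N(s(12)) + n) + 1983443 = (-7/3 - 101010) + 1983443 = -303037/3 + 1983443 = 5647292/3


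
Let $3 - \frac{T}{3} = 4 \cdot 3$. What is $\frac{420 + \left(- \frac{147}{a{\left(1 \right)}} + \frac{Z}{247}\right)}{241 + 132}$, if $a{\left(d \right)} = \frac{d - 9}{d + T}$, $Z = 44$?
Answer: $- \frac{56881}{368524} \approx -0.15435$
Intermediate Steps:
$T = -27$ ($T = 9 - 3 \cdot 4 \cdot 3 = 9 - 36 = -27$)
$a{\left(d \right)} = \frac{-9 + d}{-27 + d}$ ($a{\left(d \right)} = \frac{d - 9}{d - 27} = \frac{-9 + d}{-27 + d}$)
$\frac{420 + \left(- \frac{147}{a{\left(1 \right)}} + \frac{Z}{247}\right)}{241 + 132} = \frac{420 + \left(- \frac{147}{\frac{1}{-27 + 1} \left(-9 + 1\right)} + \frac{44}{247}\right)}{241 + 132} = \frac{420 + \left(- \frac{147}{\frac{1}{-26} \left(-8\right)} + 44 \cdot \frac{1}{247}\right)}{373} = \left(420 + \left(- \frac{147}{\left(- \frac{1}{26}\right) \left(-8\right)} + \frac{44}{247}\right)\right) \frac{1}{373} = \left(420 + \left(- \frac{147}{\frac{4}{13}} + \frac{44}{247}\right)\right) \frac{1}{373} = \left(420 + \left(\left(-147\right) \frac{13}{4} + \frac{44}{247}\right)\right) \frac{1}{373} = \left(420 + \left(- \frac{1911}{4} + \frac{44}{247}\right)\right) \frac{1}{373} = \left(420 - \frac{471841}{988}\right) \frac{1}{373} = \left(- \frac{56881}{988}\right) \frac{1}{373} = - \frac{56881}{368524}$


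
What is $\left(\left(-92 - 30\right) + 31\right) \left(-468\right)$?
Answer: $42588$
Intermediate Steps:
$\left(\left(-92 - 30\right) + 31\right) \left(-468\right) = \left(-122 + 31\right) \left(-468\right) = \left(-91\right) \left(-468\right) = 42588$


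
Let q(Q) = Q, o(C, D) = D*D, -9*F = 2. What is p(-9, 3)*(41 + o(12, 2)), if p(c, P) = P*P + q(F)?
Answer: 395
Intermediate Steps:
F = -2/9 (F = -1/9*2 = -2/9 ≈ -0.22222)
o(C, D) = D**2
p(c, P) = -2/9 + P**2 (p(c, P) = P*P - 2/9 = P**2 - 2/9 = -2/9 + P**2)
p(-9, 3)*(41 + o(12, 2)) = (-2/9 + 3**2)*(41 + 2**2) = (-2/9 + 9)*(41 + 4) = (79/9)*45 = 395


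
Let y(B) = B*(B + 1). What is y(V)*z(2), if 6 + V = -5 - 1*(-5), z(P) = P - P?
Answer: 0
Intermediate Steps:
z(P) = 0
V = -6 (V = -6 + (-5 - 1*(-5)) = -6 + (-5 + 5) = -6 + 0 = -6)
y(B) = B*(1 + B)
y(V)*z(2) = -6*(1 - 6)*0 = -6*(-5)*0 = 30*0 = 0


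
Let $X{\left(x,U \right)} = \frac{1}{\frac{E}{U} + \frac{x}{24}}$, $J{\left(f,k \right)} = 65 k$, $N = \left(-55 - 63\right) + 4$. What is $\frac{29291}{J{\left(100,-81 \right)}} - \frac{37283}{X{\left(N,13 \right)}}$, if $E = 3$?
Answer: $\frac{3548292361}{21060} \approx 1.6849 \cdot 10^{5}$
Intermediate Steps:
$N = -114$ ($N = -118 + 4 = -114$)
$X{\left(x,U \right)} = \frac{1}{\frac{3}{U} + \frac{x}{24}}$
$\frac{29291}{J{\left(100,-81 \right)}} - \frac{37283}{X{\left(N,13 \right)}} = \frac{29291}{65 \left(-81\right)} - \frac{37283}{24 \cdot 13 \frac{1}{72 + 13 \left(-114\right)}} = \frac{29291}{-5265} - \frac{37283}{24 \cdot 13 \frac{1}{72 - 1482}} = 29291 \left(- \frac{1}{5265}\right) - \frac{37283}{24 \cdot 13 \frac{1}{-1410}} = - \frac{29291}{5265} - \frac{37283}{24 \cdot 13 \left(- \frac{1}{1410}\right)} = - \frac{29291}{5265} - \frac{37283}{- \frac{52}{235}} = - \frac{29291}{5265} - - \frac{8761505}{52} = - \frac{29291}{5265} + \frac{8761505}{52} = \frac{3548292361}{21060}$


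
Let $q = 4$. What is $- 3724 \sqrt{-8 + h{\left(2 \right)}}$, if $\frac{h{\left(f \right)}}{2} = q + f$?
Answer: $-7448$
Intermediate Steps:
$h{\left(f \right)} = 8 + 2 f$ ($h{\left(f \right)} = 2 \left(4 + f\right) = 8 + 2 f$)
$- 3724 \sqrt{-8 + h{\left(2 \right)}} = - 3724 \sqrt{-8 + \left(8 + 2 \cdot 2\right)} = - 3724 \sqrt{-8 + \left(8 + 4\right)} = - 3724 \sqrt{-8 + 12} = - 3724 \sqrt{4} = \left(-3724\right) 2 = -7448$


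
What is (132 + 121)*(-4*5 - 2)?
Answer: -5566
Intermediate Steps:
(132 + 121)*(-4*5 - 2) = 253*(-20 - 2) = 253*(-22) = -5566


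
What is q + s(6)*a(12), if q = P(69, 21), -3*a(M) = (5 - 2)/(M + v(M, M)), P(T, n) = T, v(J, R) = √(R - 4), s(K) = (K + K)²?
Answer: 957/17 + 36*√2/17 ≈ 59.289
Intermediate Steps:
s(K) = 4*K² (s(K) = (2*K)² = 4*K²)
v(J, R) = √(-4 + R)
a(M) = -1/(M + √(-4 + M)) (a(M) = -(5 - 2)/(3*(M + √(-4 + M))) = -1/(M + √(-4 + M)))
q = 69
q + s(6)*a(12) = 69 + (4*6²)*(-1/(12 + √(-4 + 12))) = 69 + (4*36)*(-1/(12 + √8)) = 69 + 144*(-1/(12 + 2*√2)) = 69 - 144/(12 + 2*√2)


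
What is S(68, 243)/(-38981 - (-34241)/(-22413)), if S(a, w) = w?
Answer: -5446359/873715394 ≈ -0.0062336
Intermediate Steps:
S(68, 243)/(-38981 - (-34241)/(-22413)) = 243/(-38981 - (-34241)/(-22413)) = 243/(-38981 - (-34241)*(-1)/22413) = 243/(-38981 - 1*34241/22413) = 243/(-38981 - 34241/22413) = 243/(-873715394/22413) = 243*(-22413/873715394) = -5446359/873715394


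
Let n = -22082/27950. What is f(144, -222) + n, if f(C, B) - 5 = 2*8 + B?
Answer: -2820016/13975 ≈ -201.79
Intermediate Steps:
n = -11041/13975 (n = -22082*1/27950 = -11041/13975 ≈ -0.79005)
f(C, B) = 21 + B (f(C, B) = 5 + (2*8 + B) = 5 + (16 + B) = 21 + B)
f(144, -222) + n = (21 - 222) - 11041/13975 = -201 - 11041/13975 = -2820016/13975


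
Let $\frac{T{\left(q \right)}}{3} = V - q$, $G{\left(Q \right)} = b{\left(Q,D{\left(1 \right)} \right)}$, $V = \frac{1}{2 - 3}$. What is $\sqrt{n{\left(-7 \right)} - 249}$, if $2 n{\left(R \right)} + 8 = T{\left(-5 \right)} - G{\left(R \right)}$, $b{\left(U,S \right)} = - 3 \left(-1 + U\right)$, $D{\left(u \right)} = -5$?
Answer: $i \sqrt{259} \approx 16.093 i$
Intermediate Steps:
$V = -1$ ($V = \frac{1}{-1} = -1$)
$b{\left(U,S \right)} = 3 - 3 U$
$G{\left(Q \right)} = 3 - 3 Q$
$T{\left(q \right)} = -3 - 3 q$ ($T{\left(q \right)} = 3 \left(-1 - q\right) = -3 - 3 q$)
$n{\left(R \right)} = \frac{1}{2} + \frac{3 R}{2}$ ($n{\left(R \right)} = -4 + \frac{\left(-3 - -15\right) - \left(3 - 3 R\right)}{2} = -4 + \frac{\left(-3 + 15\right) + \left(-3 + 3 R\right)}{2} = -4 + \frac{12 + \left(-3 + 3 R\right)}{2} = -4 + \frac{9 + 3 R}{2} = -4 + \left(\frac{9}{2} + \frac{3 R}{2}\right) = \frac{1}{2} + \frac{3 R}{2}$)
$\sqrt{n{\left(-7 \right)} - 249} = \sqrt{\left(\frac{1}{2} + \frac{3}{2} \left(-7\right)\right) - 249} = \sqrt{\left(\frac{1}{2} - \frac{21}{2}\right) - 249} = \sqrt{-10 - 249} = \sqrt{-259} = i \sqrt{259}$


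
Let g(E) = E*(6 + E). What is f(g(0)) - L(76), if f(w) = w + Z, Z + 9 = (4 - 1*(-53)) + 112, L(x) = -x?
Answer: 236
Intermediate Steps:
Z = 160 (Z = -9 + ((4 - 1*(-53)) + 112) = -9 + ((4 + 53) + 112) = -9 + (57 + 112) = -9 + 169 = 160)
f(w) = 160 + w (f(w) = w + 160 = 160 + w)
f(g(0)) - L(76) = (160 + 0*(6 + 0)) - (-1)*76 = (160 + 0*6) - 1*(-76) = (160 + 0) + 76 = 160 + 76 = 236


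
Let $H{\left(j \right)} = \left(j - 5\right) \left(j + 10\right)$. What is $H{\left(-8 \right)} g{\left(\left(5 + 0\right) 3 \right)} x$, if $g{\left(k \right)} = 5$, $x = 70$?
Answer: $-9100$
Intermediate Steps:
$H{\left(j \right)} = \left(-5 + j\right) \left(10 + j\right)$
$H{\left(-8 \right)} g{\left(\left(5 + 0\right) 3 \right)} x = \left(-50 + \left(-8\right)^{2} + 5 \left(-8\right)\right) 5 \cdot 70 = \left(-50 + 64 - 40\right) 5 \cdot 70 = \left(-26\right) 5 \cdot 70 = \left(-130\right) 70 = -9100$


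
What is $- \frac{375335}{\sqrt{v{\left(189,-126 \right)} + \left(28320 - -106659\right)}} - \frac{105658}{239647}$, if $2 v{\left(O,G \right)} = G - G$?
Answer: $- \frac{105658}{239647} - \frac{375335 \sqrt{134979}}{134979} \approx -1022.1$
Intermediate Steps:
$v{\left(O,G \right)} = 0$ ($v{\left(O,G \right)} = \frac{G - G}{2} = \frac{1}{2} \cdot 0 = 0$)
$- \frac{375335}{\sqrt{v{\left(189,-126 \right)} + \left(28320 - -106659\right)}} - \frac{105658}{239647} = - \frac{375335}{\sqrt{0 + \left(28320 - -106659\right)}} - \frac{105658}{239647} = - \frac{375335}{\sqrt{0 + \left(28320 + 106659\right)}} - \frac{105658}{239647} = - \frac{375335}{\sqrt{0 + 134979}} - \frac{105658}{239647} = - \frac{375335}{\sqrt{134979}} - \frac{105658}{239647} = - 375335 \frac{\sqrt{134979}}{134979} - \frac{105658}{239647} = - \frac{375335 \sqrt{134979}}{134979} - \frac{105658}{239647} = - \frac{105658}{239647} - \frac{375335 \sqrt{134979}}{134979}$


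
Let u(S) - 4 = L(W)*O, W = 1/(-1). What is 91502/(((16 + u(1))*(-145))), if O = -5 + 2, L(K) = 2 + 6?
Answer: 45751/290 ≈ 157.76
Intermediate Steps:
W = -1
L(K) = 8
O = -3
u(S) = -20 (u(S) = 4 + 8*(-3) = 4 - 24 = -20)
91502/(((16 + u(1))*(-145))) = 91502/(((16 - 20)*(-145))) = 91502/((-4*(-145))) = 91502/580 = 91502*(1/580) = 45751/290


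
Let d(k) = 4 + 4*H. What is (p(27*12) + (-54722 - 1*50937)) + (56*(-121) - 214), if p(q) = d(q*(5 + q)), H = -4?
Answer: -112661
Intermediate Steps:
d(k) = -12 (d(k) = 4 + 4*(-4) = 4 - 16 = -12)
p(q) = -12
(p(27*12) + (-54722 - 1*50937)) + (56*(-121) - 214) = (-12 + (-54722 - 1*50937)) + (56*(-121) - 214) = (-12 + (-54722 - 50937)) + (-6776 - 214) = (-12 - 105659) - 6990 = -105671 - 6990 = -112661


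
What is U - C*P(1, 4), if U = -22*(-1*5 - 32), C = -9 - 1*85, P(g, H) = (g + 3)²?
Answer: 2318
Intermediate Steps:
P(g, H) = (3 + g)²
C = -94 (C = -9 - 85 = -94)
U = 814 (U = -22*(-5 - 32) = -22*(-37) = 814)
U - C*P(1, 4) = 814 - (-94)*(3 + 1)² = 814 - (-94)*4² = 814 - (-94)*16 = 814 - 1*(-1504) = 814 + 1504 = 2318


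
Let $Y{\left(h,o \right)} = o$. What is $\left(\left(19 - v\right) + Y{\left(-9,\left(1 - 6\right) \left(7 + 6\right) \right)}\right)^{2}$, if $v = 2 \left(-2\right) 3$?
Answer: $1156$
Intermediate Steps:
$v = -12$ ($v = \left(-4\right) 3 = -12$)
$\left(\left(19 - v\right) + Y{\left(-9,\left(1 - 6\right) \left(7 + 6\right) \right)}\right)^{2} = \left(\left(19 - -12\right) + \left(1 - 6\right) \left(7 + 6\right)\right)^{2} = \left(\left(19 + 12\right) - 65\right)^{2} = \left(31 - 65\right)^{2} = \left(-34\right)^{2} = 1156$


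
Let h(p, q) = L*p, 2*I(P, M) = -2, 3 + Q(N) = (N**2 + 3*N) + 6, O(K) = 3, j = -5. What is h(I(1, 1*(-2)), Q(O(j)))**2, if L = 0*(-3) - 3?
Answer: 9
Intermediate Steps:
Q(N) = 3 + N**2 + 3*N (Q(N) = -3 + ((N**2 + 3*N) + 6) = -3 + (6 + N**2 + 3*N) = 3 + N**2 + 3*N)
L = -3 (L = 0 - 3 = -3)
I(P, M) = -1 (I(P, M) = (1/2)*(-2) = -1)
h(p, q) = -3*p
h(I(1, 1*(-2)), Q(O(j)))**2 = (-3*(-1))**2 = 3**2 = 9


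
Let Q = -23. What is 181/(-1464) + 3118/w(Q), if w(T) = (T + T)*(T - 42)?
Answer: 2011781/2188680 ≈ 0.91918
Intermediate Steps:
w(T) = 2*T*(-42 + T) (w(T) = (2*T)*(-42 + T) = 2*T*(-42 + T))
181/(-1464) + 3118/w(Q) = 181/(-1464) + 3118/((2*(-23)*(-42 - 23))) = 181*(-1/1464) + 3118/((2*(-23)*(-65))) = -181/1464 + 3118/2990 = -181/1464 + 3118*(1/2990) = -181/1464 + 1559/1495 = 2011781/2188680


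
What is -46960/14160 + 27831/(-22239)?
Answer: -665940/145789 ≈ -4.5678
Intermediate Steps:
-46960/14160 + 27831/(-22239) = -46960*1/14160 + 27831*(-1/22239) = -587/177 - 9277/7413 = -665940/145789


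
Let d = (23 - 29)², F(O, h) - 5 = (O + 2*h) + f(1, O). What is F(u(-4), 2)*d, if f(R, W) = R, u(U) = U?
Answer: 216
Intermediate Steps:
F(O, h) = 6 + O + 2*h (F(O, h) = 5 + ((O + 2*h) + 1) = 5 + (1 + O + 2*h) = 6 + O + 2*h)
d = 36 (d = (-6)² = 36)
F(u(-4), 2)*d = (6 - 4 + 2*2)*36 = (6 - 4 + 4)*36 = 6*36 = 216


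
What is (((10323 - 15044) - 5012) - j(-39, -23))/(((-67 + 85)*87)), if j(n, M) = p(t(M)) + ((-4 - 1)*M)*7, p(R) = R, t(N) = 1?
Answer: -1171/174 ≈ -6.7299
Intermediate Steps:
j(n, M) = 1 - 35*M (j(n, M) = 1 + ((-4 - 1)*M)*7 = 1 - 5*M*7 = 1 - 35*M)
(((10323 - 15044) - 5012) - j(-39, -23))/(((-67 + 85)*87)) = (((10323 - 15044) - 5012) - (1 - 35*(-23)))/(((-67 + 85)*87)) = ((-4721 - 5012) - (1 + 805))/((18*87)) = (-9733 - 1*806)/1566 = (-9733 - 806)*(1/1566) = -10539*1/1566 = -1171/174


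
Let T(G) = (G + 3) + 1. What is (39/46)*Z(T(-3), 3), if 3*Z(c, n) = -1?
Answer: -13/46 ≈ -0.28261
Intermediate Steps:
T(G) = 4 + G (T(G) = (3 + G) + 1 = 4 + G)
Z(c, n) = -⅓ (Z(c, n) = (⅓)*(-1) = -⅓)
(39/46)*Z(T(-3), 3) = (39/46)*(-⅓) = -13/46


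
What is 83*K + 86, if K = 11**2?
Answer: 10129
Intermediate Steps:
K = 121
83*K + 86 = 83*121 + 86 = 10043 + 86 = 10129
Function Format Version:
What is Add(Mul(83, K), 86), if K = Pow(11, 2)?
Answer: 10129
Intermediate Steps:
K = 121
Add(Mul(83, K), 86) = Add(Mul(83, 121), 86) = Add(10043, 86) = 10129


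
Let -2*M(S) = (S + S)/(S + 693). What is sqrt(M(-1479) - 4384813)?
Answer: I*sqrt(300991232738)/262 ≈ 2094.0*I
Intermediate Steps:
M(S) = -S/(693 + S) (M(S) = -(S + S)/(2*(S + 693)) = -2*S/(2*(693 + S)) = -S/(693 + S))
sqrt(M(-1479) - 4384813) = sqrt(-1*(-1479)/(693 - 1479) - 4384813) = sqrt(-1*(-1479)/(-786) - 4384813) = sqrt(-1*(-1479)*(-1/786) - 4384813) = sqrt(-493/262 - 4384813) = sqrt(-1148821499/262) = I*sqrt(300991232738)/262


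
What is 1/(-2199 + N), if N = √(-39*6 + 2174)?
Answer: -2199/4833661 - 2*√485/4833661 ≈ -0.00046405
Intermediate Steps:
N = 2*√485 (N = √(-234 + 2174) = √1940 = 2*√485 ≈ 44.045)
1/(-2199 + N) = 1/(-2199 + 2*√485)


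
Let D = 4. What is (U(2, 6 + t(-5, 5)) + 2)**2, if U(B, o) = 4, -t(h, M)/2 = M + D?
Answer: 36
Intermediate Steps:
t(h, M) = -8 - 2*M (t(h, M) = -2*(M + 4) = -2*(4 + M) = -8 - 2*M)
(U(2, 6 + t(-5, 5)) + 2)**2 = (4 + 2)**2 = 6**2 = 36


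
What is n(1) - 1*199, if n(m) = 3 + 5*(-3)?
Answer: -211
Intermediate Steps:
n(m) = -12 (n(m) = 3 - 15 = -12)
n(1) - 1*199 = -12 - 1*199 = -12 - 199 = -211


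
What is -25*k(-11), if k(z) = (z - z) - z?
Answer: -275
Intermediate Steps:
k(z) = -z (k(z) = 0 - z = -z)
-25*k(-11) = -(-25)*(-11) = -25*11 = -275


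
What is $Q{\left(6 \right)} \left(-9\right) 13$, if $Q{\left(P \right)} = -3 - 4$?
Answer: $819$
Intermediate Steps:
$Q{\left(P \right)} = -7$
$Q{\left(6 \right)} \left(-9\right) 13 = \left(-7\right) \left(-9\right) 13 = 63 \cdot 13 = 819$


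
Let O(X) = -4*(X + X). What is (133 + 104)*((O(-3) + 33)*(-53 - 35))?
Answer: -1188792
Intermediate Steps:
O(X) = -8*X
(133 + 104)*((O(-3) + 33)*(-53 - 35)) = (133 + 104)*((-8*(-3) + 33)*(-53 - 35)) = 237*((24 + 33)*(-88)) = 237*(57*(-88)) = 237*(-5016) = -1188792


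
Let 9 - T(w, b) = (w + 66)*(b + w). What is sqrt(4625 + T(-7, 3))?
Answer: sqrt(4870) ≈ 69.785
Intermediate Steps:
T(w, b) = 9 - (66 + w)*(b + w) (T(w, b) = 9 - (w + 66)*(b + w) = 9 - (66 + w)*(b + w))
sqrt(4625 + T(-7, 3)) = sqrt(4625 + (9 - 1*(-7)**2 - 66*3 - 66*(-7) - 1*3*(-7))) = sqrt(4625 + (9 - 1*49 - 198 + 462 + 21)) = sqrt(4625 + (9 - 49 - 198 + 462 + 21)) = sqrt(4625 + 245) = sqrt(4870)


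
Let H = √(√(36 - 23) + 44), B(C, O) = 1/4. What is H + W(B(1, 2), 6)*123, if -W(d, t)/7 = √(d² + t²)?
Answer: √(44 + √13) - 861*√577/4 ≈ -5163.6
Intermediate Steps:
B(C, O) = ¼
W(d, t) = -7*√(d² + t²)
H = √(44 + √13) (H = √(√13 + 44) = √(44 + √13) ≈ 6.8997)
H + W(B(1, 2), 6)*123 = √(44 + √13) - 7*√((¼)² + 6²)*123 = √(44 + √13) - 7*√(1/16 + 36)*123 = √(44 + √13) - 7*√577/4*123 = √(44 + √13) - 861*√577/4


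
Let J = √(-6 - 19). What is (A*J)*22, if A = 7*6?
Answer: 4620*I ≈ 4620.0*I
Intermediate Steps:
A = 42
J = 5*I (J = √(-25) = 5*I ≈ 5.0*I)
(A*J)*22 = (42*(5*I))*22 = (210*I)*22 = 4620*I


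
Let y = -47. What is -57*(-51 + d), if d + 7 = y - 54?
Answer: 9063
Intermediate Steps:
d = -108 (d = -7 + (-47 - 54) = -7 - 101 = -108)
-57*(-51 + d) = -57*(-51 - 108) = -57*(-159) = 9063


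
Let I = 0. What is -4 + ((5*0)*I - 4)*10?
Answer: -44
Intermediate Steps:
-4 + ((5*0)*I - 4)*10 = -4 + ((5*0)*0 - 4)*10 = -4 + (0*0 - 4)*10 = -4 + (0 - 4)*10 = -4 - 4*10 = -4 - 40 = -44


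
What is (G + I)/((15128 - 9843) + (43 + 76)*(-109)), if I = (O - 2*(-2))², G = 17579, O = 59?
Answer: -10774/3843 ≈ -2.8035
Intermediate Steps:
I = 3969 (I = (59 - 2*(-2))² = (59 + 4)² = 63² = 3969)
(G + I)/((15128 - 9843) + (43 + 76)*(-109)) = (17579 + 3969)/((15128 - 9843) + (43 + 76)*(-109)) = 21548/(5285 + 119*(-109)) = 21548/(5285 - 12971) = 21548/(-7686) = 21548*(-1/7686) = -10774/3843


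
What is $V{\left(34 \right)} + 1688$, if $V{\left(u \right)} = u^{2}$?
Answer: $2844$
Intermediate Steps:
$V{\left(34 \right)} + 1688 = 34^{2} + 1688 = 1156 + 1688 = 2844$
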